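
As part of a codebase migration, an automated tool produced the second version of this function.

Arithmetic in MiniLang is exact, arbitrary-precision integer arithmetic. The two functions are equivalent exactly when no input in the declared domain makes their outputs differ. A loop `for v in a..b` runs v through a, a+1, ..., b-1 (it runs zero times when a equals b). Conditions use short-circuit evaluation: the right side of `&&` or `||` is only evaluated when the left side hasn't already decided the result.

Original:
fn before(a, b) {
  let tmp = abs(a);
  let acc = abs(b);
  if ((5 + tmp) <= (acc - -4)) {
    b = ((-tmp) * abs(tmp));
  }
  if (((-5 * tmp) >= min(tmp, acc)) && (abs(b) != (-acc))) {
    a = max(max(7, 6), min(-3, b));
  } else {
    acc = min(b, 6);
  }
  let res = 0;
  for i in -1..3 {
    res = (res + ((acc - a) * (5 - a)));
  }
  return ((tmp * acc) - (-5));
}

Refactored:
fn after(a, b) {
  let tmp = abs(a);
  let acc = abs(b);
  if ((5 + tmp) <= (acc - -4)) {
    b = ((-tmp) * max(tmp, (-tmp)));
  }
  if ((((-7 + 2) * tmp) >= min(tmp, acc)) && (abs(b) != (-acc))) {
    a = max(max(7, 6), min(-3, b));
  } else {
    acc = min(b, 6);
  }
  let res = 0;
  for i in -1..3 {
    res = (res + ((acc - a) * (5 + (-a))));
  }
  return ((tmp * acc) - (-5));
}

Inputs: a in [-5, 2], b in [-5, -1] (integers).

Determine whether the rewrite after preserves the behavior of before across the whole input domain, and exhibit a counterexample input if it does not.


This is a faithful refactor — arithmetic usage differs, and constant usage differs, and min/max/abs usage differs, but the computed results match everywhere.
One worked example (a=-5, b=-1) — before: tmp := 5 | acc := 1 | ((5 + tmp) <= (acc - -4)): false | (((-5 * tmp) >= min(tmp, acc)) && (abs(b) != (-acc))): false | acc := -1 | res := 0 | iter i=-1: | res := 40 | iter i=0: | res := 80 | iter i=1: | res := 120 | iter i=2: | res := 160 | result 0; after: tmp := 5 | acc := 1 | ((5 + tmp) <= (acc - -4)): false | ((((-7 + 2) * tmp) >= min(tmp, acc)) && (abs(b) != (-acc))): false | acc := -1 | res := 0 | iter i=-1: | res := 40 | iter i=0: | res := 80 | iter i=1: | res := 120 | iter i=2: | res := 160 | result 0; agreement on 0.
Checked all 40 inputs in the declared domain: the outputs agree on every one.
verdict: equivalent


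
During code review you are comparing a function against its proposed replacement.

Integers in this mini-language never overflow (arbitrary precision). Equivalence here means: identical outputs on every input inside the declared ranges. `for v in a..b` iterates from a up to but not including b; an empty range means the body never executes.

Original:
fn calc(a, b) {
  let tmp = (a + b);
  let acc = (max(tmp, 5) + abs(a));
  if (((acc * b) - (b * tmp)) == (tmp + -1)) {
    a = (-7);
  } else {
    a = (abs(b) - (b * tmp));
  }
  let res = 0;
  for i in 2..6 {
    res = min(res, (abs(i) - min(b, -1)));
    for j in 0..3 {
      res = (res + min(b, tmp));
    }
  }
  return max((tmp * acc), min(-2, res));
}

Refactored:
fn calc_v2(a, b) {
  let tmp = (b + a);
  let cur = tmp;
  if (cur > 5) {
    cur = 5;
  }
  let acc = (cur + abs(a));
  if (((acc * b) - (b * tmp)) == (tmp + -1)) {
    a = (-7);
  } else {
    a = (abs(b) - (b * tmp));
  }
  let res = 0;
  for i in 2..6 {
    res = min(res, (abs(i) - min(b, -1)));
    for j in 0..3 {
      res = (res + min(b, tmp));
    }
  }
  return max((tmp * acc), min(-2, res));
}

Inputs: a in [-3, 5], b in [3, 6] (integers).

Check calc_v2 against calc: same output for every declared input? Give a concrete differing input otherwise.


There is a counterexample at a=-3, b=4: 8 on one side, 4 on the other.
calc: tmp becomes 1; next acc becomes 8; next (((acc * b) - (b * tmp)) == (tmp + -1)) evaluates to false; next a becomes 0; next res becomes 0; next at i=2:; next res becomes 0; next at j=0:; next res becomes 1; next at j=1:; next res becomes 2; next at j=2:; next res becomes 3; next at i=3:; next res becomes 3; next at j=0:; next res becomes 4; next at j=1:; next res becomes 5; next at j=2:; next res becomes 6; next at i=4:; next res becomes 5; next at j=0:; next res becomes 6; next at j=1:; next res becomes 7; next at j=2:; next res becomes 8; next at i=5:; next res becomes 6; next at j=0:; next res becomes 7; next at j=1:; next res becomes 8; next at j=2:; next res becomes 9; next final value 8
calc_v2: tmp becomes 1; next cur becomes 1; next (cur > 5) evaluates to false; next acc becomes 4; next (((acc * b) - (b * tmp)) == (tmp + -1)) evaluates to false; next a becomes 0; next res becomes 0; next at i=2:; next res becomes 0; next at j=0:; next res becomes 1; next at j=1:; next res becomes 2; next at j=2:; next res becomes 3; next at i=3:; next res becomes 3; next at j=0:; next res becomes 4; next at j=1:; next res becomes 5; next at j=2:; next res becomes 6; next at i=4:; next res becomes 5; next at j=0:; next res becomes 6; next at j=1:; next res becomes 7; next at j=2:; next res becomes 8; next at i=5:; next res becomes 6; next at j=0:; next res becomes 7; next at j=1:; next res becomes 8; next at j=2:; next res becomes 9; next final value 4
verdict: not equivalent; witness: a=-3, b=4


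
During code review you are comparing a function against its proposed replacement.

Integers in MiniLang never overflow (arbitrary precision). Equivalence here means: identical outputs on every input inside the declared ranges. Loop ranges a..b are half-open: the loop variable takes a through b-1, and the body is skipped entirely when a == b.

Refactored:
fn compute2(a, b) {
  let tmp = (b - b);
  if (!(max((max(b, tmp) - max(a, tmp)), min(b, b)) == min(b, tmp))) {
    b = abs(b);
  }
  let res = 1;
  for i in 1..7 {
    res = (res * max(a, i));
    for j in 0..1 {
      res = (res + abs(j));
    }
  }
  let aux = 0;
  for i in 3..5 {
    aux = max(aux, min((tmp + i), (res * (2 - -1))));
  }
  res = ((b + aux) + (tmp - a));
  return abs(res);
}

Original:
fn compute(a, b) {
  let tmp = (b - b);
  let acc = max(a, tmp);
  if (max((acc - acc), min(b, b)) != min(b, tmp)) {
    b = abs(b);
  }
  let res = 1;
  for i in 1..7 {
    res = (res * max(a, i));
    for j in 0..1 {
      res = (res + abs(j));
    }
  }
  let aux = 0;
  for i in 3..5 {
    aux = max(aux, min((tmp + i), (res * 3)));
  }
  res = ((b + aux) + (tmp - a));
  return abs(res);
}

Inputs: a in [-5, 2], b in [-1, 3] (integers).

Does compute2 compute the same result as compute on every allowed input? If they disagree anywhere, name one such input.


On input a=1, b=-1, compute returns 4 while compute2 returns 2.
verdict: not equivalent; witness: a=1, b=-1


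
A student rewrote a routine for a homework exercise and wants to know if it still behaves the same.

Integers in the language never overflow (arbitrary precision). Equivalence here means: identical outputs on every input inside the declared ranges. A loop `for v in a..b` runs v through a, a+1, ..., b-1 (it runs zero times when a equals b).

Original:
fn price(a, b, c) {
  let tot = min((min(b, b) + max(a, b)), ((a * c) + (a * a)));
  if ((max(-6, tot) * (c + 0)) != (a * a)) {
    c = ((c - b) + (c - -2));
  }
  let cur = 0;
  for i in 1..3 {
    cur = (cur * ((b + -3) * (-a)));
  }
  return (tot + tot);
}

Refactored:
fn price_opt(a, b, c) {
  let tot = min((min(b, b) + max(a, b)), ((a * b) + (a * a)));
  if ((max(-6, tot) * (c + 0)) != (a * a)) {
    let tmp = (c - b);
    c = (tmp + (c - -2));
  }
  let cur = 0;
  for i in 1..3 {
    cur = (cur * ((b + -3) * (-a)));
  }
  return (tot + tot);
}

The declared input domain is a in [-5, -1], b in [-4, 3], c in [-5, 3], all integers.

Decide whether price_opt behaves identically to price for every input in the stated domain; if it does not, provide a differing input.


Take a=-4, b=3, c=-5.
price: tot = 6; ((max(-6, tot) * (c + 0)) != (a * a)) -> true; c = -11; cur = 0; [i=1]; cur = 0; [i=2]; cur = 0; return 12
price_opt: tot = 4; ((max(-6, tot) * (c + 0)) != (a * a)) -> true; tmp = -8; c = -11; cur = 0; [i=1]; cur = 0; [i=2]; cur = 0; return 8
12 vs 8 — the two versions disagree here.
verdict: not equivalent; witness: a=-4, b=3, c=-5


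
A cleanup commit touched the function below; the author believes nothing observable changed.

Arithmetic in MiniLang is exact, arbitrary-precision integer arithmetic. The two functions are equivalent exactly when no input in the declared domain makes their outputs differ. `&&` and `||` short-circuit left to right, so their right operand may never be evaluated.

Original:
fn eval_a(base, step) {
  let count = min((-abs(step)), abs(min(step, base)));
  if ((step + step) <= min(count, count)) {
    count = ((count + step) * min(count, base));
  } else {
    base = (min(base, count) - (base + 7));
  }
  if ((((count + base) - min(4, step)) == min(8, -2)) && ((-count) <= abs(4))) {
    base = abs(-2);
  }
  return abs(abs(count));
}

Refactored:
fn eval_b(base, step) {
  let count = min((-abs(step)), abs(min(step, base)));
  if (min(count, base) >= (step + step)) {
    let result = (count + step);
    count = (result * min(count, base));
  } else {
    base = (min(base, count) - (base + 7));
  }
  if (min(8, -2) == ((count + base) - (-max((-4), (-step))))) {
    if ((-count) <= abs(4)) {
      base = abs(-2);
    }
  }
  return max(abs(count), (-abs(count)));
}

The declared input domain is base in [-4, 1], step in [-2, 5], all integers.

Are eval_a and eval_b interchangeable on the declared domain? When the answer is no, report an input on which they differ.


Not equivalent: base=-4, step=-1 separates them (8 vs 1).
eval_a: count := -1 | ((step + step) <= min(count, count)): true | count := 8 | ((((count + base) - min(4, step)) == min(8, -2)) && ((-count) <= abs(4))): false | result 8
eval_b: count := -1 | (min(count, base) >= (step + step)): false | base := -7 | (min(8, -2) == ((count + base) - (-max((-4), (-step))))): false | result 1
verdict: not equivalent; witness: base=-4, step=-1


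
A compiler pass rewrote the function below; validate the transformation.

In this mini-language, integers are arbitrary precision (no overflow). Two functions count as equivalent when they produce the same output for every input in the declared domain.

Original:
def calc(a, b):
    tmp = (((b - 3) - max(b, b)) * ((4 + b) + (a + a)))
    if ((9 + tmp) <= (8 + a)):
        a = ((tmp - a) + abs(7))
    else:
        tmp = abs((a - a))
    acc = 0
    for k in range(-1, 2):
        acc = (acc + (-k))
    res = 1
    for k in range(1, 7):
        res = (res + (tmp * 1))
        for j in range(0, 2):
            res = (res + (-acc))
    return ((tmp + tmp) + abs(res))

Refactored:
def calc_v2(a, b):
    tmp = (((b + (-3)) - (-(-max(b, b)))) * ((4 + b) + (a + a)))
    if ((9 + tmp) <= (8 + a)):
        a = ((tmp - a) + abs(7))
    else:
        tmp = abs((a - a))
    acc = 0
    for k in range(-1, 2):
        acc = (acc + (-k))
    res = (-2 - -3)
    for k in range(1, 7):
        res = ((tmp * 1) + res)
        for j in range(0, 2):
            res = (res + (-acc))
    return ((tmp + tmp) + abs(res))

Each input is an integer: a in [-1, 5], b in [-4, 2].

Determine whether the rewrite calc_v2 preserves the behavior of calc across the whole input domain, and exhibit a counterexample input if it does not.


The two versions differ — the changes include arithmetic usage differs, constant usage differs.
As a probe, take a=1, b=0: calc runs tmp=-18, then ((9 + tmp) <= (8 + a)) is true, then a=-12, then acc=0, then (k=-1), then acc=1, then (k=0), then acc=1, then (k=1), then acc=0, then res=1, then (k=1), then res=-17, then (j=0), then res=-17, then (j=1), then res=-17, then (k=2), then res=-35, then (j=0), then res=-35, then (j=1), then res=-35, then (k=3), then res=-53, then (j=0), then res=-53, then (j=1), then res=-53, then (k=4), then res=-71, then (j=0), then res=-71, then (j=1), then res=-71, then (k=5), then res=-89, then (j=0), then res=-89, then (j=1), then res=-89, then (k=6), then res=-107, then (j=0), then res=-107, then (j=1), then res=-107, then returns 71; calc_v2 runs tmp=-18, then ((9 + tmp) <= (8 + a)) is true, then a=-12, then acc=0, then (k=-1), then acc=1, then (k=0), then acc=1, then (k=1), then acc=0, then res=1, then (k=1), then res=-17, then (j=0), then res=-17, then (j=1), then res=-17, then (k=2), then res=-35, then (j=0), then res=-35, then (j=1), then res=-35, then (k=3), then res=-53, then (j=0), then res=-53, then (j=1), then res=-53, then (k=4), then res=-71, then (j=0), then res=-71, then (j=1), then res=-71, then (k=5), then res=-89, then (j=0), then res=-89, then (j=1), then res=-89, then (k=6), then res=-107, then (j=0), then res=-107, then (j=1), then res=-107, then returns 71; both end at 71.
Sweeping the whole domain (49 inputs) finds no disagreement.
verdict: equivalent


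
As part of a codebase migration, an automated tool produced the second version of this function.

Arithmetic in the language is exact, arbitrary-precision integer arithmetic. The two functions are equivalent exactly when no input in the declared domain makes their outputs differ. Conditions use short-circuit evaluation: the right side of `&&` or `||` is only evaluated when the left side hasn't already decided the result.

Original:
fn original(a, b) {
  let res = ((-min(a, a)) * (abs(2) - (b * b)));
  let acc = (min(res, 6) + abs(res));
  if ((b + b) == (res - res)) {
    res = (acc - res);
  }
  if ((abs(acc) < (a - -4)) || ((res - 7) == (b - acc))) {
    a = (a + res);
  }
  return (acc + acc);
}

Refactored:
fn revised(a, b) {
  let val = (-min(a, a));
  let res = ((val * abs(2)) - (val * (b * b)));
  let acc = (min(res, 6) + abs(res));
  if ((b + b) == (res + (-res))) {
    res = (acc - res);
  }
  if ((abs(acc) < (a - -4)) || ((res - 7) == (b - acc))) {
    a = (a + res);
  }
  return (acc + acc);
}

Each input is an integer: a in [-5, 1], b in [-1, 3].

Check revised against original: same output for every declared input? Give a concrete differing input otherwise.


The two versions differ — the changes include local variable names differ, and statement counts differ, and arithmetic usage differs.
Spot check at a=-5, b=-1 — original: res becomes 5; next acc becomes 10; next ((b + b) == (res - res)) evaluates to false; next ((abs(acc) < (a - -4)) || ((res - 7) == (b - acc))) evaluates to false; next final value 20. revised: val becomes 5; next res becomes 5; next acc becomes 10; next ((b + b) == (res + (-res))) evaluates to false; next ((abs(acc) < (a - -4)) || ((res - 7) == (b - acc))) evaluates to false; next final value 20. Both give 20.
An exhaustive pass over the 35 declared inputs shows identical outputs.
verdict: equivalent


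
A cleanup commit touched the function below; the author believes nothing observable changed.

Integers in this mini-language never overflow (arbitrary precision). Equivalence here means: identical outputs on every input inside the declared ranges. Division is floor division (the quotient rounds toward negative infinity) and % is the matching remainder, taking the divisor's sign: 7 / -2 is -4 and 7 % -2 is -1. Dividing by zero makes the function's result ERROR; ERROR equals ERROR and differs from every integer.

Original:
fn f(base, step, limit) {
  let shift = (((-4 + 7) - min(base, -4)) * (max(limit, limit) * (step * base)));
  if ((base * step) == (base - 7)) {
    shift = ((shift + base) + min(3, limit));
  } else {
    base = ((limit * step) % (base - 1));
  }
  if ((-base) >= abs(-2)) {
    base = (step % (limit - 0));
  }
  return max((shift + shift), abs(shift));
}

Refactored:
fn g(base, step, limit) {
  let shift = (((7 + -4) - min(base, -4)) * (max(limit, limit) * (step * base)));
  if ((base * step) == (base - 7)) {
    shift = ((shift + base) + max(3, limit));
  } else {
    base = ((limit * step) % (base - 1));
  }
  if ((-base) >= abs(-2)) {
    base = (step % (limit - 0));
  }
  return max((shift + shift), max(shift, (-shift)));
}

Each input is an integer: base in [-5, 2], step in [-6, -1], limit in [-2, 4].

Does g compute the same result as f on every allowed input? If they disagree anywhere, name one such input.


Evaluate both at base=1, step=-6, limit=-2.
f: shift = 84; ((base * step) == (base - 7)) -> true; shift = 83; ((-base) >= abs(-2)) -> false; return 166
g: shift = 84; ((base * step) == (base - 7)) -> true; shift = 88; ((-base) >= abs(-2)) -> false; return 176
166 against 176: the behavior changed.
verdict: not equivalent; witness: base=1, step=-6, limit=-2


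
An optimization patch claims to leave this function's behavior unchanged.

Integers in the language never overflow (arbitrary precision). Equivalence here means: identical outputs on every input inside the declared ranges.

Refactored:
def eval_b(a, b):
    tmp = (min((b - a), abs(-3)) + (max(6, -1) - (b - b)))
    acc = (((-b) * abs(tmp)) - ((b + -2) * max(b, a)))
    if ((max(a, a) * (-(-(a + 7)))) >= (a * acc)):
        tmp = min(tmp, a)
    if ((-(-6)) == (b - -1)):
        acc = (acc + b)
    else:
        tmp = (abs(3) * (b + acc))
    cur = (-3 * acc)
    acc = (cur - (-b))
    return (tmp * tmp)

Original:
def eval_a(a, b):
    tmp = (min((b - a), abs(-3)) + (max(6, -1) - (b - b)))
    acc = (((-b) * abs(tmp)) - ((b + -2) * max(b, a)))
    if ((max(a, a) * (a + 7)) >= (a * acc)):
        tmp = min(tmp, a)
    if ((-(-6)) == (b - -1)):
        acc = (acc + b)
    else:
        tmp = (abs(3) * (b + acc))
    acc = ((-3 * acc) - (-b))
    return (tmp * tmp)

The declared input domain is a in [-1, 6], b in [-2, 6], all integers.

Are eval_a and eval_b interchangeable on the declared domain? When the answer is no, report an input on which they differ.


Although statement counts differ; and local variable names differ, 72/72 inputs agree.
verdict: equivalent


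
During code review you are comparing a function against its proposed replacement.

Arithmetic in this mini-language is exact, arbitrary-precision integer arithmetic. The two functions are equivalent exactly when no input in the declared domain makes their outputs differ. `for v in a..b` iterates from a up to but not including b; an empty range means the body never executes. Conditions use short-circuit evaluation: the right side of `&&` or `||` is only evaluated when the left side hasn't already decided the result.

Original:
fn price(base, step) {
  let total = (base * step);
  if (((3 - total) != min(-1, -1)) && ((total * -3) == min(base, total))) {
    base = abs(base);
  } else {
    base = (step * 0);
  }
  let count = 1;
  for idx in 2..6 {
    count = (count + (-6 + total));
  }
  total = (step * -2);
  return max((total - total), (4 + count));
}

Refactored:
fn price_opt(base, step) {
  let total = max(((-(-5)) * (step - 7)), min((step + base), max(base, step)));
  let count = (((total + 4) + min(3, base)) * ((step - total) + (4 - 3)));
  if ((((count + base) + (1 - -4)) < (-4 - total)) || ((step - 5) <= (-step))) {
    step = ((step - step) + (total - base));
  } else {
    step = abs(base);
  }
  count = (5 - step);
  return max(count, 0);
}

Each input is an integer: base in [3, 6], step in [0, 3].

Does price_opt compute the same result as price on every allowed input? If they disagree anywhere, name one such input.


Input base=3, step=0: 0 from price versus 5 from price_opt.
verdict: not equivalent; witness: base=3, step=0


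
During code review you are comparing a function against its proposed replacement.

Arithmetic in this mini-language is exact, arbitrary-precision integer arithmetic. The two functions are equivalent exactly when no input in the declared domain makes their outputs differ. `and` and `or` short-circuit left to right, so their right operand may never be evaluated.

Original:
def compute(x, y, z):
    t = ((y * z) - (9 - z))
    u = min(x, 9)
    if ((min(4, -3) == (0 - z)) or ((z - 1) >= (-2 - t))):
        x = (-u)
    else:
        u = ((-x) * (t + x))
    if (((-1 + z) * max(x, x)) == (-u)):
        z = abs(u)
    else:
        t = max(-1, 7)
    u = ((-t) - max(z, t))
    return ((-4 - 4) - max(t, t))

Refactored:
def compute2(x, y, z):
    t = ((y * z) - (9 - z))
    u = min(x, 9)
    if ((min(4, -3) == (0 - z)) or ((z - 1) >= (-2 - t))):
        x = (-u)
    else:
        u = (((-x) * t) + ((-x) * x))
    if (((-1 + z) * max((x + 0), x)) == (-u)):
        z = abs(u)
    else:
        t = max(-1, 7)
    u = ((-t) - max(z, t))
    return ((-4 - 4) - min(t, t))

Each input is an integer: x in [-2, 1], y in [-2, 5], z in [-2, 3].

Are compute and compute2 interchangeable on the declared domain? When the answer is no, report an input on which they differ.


The one real change (`max(t, t)` became `min(t, t)`) has no effect anywhere in the declared ranges.
One worked example (x=1, y=-1, z=2) — compute: t=-9, then u=1, then ((min(4, -3) == (0 - z)) or ((z - 1) >= (-2 - t))) is false, then u=8, then (((-1 + z) * max(x, x)) == (-u)) is false, then t=7, then u=-14, then returns -15; compute2: t=-9, then u=1, then ((min(4, -3) == (0 - z)) or ((z - 1) >= (-2 - t))) is false, then u=8, then (((-1 + z) * max((x + 0), x)) == (-u)) is false, then t=7, then u=-14, then returns -15; agreement on -15.
Across all 192 domain points the two functions coincide.
verdict: equivalent


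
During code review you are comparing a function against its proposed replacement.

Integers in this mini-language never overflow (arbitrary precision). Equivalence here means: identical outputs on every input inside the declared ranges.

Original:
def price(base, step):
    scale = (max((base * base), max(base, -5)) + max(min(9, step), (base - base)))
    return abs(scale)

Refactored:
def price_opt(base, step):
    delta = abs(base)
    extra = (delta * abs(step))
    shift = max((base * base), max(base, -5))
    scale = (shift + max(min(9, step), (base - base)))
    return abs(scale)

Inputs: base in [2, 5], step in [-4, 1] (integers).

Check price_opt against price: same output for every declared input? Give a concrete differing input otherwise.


Reading the diff, among the changes: min/max/abs usage differs; also statement counts differ; also arithmetic usage differs; also local variable names differ.
As a probe, take base=3, step=-2: price runs scale = 9; return 9; price_opt runs delta = 3; extra = 6; shift = 9; scale = 9; return 9; both end at 9.
Across all 24 domain points the two functions coincide.
verdict: equivalent


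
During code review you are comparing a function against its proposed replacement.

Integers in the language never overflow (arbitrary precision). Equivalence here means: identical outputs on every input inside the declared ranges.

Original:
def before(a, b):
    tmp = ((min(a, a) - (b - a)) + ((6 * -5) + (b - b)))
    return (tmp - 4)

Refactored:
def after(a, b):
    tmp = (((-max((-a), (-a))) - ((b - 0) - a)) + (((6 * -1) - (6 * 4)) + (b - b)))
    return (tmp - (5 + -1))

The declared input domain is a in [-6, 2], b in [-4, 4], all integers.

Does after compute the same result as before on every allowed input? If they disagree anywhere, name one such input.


The two are interchangeable: min/max/abs usage differs; arithmetic usage differs; constant usage differs, and every declared input agrees.
One worked example (a=-1, b=3) — before: tmp := -35 | result -39; after: tmp := -35 | result -39; agreement on -39.
Sweeping the whole domain (81 inputs) finds no disagreement.
verdict: equivalent


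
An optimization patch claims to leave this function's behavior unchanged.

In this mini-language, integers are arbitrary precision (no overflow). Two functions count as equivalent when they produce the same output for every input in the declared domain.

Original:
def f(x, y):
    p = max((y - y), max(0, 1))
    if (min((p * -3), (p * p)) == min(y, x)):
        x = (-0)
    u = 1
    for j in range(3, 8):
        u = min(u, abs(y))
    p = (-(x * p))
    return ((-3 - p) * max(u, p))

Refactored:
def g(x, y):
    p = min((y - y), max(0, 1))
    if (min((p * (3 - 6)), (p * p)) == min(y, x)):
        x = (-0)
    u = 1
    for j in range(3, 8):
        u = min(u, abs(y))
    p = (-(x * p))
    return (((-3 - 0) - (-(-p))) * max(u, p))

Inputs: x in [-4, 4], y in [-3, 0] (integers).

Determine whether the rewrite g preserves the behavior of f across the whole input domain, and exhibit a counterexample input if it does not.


Input x=-4, y=-3: -28 from f versus -3 from g.
verdict: not equivalent; witness: x=-4, y=-3


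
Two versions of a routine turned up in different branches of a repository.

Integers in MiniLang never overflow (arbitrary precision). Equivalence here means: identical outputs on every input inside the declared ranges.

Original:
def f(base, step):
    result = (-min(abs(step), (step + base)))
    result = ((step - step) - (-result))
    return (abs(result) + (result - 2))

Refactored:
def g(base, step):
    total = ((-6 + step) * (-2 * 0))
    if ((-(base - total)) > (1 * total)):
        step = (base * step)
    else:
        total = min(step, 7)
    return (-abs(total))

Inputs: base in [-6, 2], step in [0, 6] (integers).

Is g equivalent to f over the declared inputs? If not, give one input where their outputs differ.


Run the pair on base=-6, step=0.
f: result := 6 | result := 6 | result 10
g: total := 0 | ((-(base - total)) > (1 * total)): true | step := 0 | result 0
10 and 0 differ, so these are not the same function on this domain.
verdict: not equivalent; witness: base=-6, step=0


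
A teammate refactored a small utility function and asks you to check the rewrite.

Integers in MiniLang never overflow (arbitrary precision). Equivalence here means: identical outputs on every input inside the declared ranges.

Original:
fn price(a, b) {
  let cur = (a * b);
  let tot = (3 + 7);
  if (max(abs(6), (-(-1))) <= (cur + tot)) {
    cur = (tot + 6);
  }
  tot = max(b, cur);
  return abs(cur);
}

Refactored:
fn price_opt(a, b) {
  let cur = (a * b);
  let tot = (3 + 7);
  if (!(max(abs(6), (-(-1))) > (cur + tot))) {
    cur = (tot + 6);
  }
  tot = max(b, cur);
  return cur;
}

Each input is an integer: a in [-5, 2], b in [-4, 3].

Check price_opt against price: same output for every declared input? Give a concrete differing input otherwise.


a=-5, b=1 yields 5 from price but -5 from price_opt.
verdict: not equivalent; witness: a=-5, b=1


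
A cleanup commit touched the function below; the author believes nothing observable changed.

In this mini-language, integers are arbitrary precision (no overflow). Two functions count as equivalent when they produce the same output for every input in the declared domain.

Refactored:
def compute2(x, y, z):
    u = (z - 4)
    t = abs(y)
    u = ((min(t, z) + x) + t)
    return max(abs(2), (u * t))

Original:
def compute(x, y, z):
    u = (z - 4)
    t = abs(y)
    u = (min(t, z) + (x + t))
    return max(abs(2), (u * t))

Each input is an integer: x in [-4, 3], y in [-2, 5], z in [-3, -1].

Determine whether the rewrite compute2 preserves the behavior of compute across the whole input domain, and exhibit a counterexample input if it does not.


Comparing the listings, the differences include: same computation, different form.
Spot check at x=-3, y=4, z=-1 — compute: u=-5, then t=4, then u=0, then returns 2. compute2: u=-5, then t=4, then u=0, then returns 2. Both give 2.
Every one of the 192 inputs gives matching results.
verdict: equivalent


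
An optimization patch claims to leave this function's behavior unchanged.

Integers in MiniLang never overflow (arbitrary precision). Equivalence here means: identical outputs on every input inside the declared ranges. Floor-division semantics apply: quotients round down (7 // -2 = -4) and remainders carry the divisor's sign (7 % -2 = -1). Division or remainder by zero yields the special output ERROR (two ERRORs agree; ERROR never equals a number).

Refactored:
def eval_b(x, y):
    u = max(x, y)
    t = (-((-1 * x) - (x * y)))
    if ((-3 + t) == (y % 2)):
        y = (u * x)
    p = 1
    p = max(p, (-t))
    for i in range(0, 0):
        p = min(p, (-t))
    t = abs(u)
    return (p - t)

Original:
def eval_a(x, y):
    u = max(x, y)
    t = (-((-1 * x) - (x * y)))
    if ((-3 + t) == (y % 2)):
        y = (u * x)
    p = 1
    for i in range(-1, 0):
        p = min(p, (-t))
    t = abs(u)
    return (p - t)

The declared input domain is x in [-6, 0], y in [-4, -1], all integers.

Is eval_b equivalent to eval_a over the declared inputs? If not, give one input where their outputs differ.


The rewrite breaks on x=-6, y=-4, where the results are -22 and -3.
eval_a: u=-4, then t=18, then ((-3 + t) == (y % 2)) is false, then p=1, then (i=-1), then p=-18, then t=4, then returns -22
eval_b: u=-4, then t=18, then ((-3 + t) == (y % 2)) is false, then p=1, then p=1, then the loop over i runs zero times, then t=4, then returns -3
verdict: not equivalent; witness: x=-6, y=-4


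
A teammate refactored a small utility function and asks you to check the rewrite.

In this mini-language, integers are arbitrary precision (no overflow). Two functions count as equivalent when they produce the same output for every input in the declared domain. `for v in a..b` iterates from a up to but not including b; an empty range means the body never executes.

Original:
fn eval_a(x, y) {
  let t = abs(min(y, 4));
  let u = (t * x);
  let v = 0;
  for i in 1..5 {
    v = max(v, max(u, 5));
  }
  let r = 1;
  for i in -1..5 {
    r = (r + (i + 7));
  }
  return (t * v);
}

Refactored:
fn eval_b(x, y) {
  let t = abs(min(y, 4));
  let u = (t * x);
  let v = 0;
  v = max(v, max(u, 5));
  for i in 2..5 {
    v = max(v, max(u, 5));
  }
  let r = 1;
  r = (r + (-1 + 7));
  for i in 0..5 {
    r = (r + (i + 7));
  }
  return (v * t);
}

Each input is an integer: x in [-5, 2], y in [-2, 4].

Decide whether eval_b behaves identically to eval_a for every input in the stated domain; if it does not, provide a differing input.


Differences: constant usage differs, plus arithmetic usage differs, plus min/max/abs usage differs, plus statement counts differ, plus loop structure differs — yet all 56 inputs agree.
verdict: equivalent


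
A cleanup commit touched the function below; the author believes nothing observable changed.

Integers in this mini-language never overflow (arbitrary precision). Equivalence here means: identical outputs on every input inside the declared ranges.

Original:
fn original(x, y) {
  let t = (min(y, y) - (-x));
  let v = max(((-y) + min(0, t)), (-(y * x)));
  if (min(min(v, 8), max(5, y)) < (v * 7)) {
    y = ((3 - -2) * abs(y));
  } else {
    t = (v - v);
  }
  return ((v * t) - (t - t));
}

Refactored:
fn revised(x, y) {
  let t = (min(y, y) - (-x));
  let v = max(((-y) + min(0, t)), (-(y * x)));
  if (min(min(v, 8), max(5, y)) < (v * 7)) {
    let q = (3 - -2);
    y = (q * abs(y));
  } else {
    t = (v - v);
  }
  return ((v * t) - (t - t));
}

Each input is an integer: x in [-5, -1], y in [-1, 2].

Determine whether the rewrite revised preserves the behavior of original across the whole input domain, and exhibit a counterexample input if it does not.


This is a faithful refactor — statement counts differ, and local variable names differ, but the computed results match everywhere.
Tracing x=-4, y=2: original: t := -2 | v := 8 | (min(min(v, 8), max(5, y)) < (v * 7)): true | y := 10 | result -16 | revised: t := -2 | v := 8 | (min(min(v, 8), max(5, y)) < (v * 7)): true | q := 5 | y := 10 | result -16 — matching result -16.
Checked all 20 inputs in the declared domain: the outputs agree on every one.
verdict: equivalent


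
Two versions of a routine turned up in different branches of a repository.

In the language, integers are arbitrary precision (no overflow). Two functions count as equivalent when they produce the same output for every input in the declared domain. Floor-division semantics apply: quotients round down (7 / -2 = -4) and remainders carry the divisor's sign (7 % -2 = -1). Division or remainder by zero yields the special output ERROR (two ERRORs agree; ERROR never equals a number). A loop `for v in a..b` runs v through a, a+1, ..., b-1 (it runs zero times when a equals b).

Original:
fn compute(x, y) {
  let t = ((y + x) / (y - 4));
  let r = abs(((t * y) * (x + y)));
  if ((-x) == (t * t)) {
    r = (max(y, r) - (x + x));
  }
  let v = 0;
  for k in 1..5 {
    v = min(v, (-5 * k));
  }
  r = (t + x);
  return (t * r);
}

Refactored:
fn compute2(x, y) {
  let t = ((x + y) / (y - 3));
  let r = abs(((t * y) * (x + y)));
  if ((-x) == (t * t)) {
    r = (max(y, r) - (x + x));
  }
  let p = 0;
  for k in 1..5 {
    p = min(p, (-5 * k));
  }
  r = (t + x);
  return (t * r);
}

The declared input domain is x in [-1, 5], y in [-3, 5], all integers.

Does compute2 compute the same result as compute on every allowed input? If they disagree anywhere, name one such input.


Consider the input x=-1, y=3.
compute: t := -2 | r := 12 | ((-x) == (t * t)): false | v := 0 | iter k=1: | v := -5 | iter k=2: | v := -10 | iter k=3: | v := -15 | iter k=4: | v := -20 | r := -3 | result 6
compute2: divide-by-zero, output ERROR
6 vs ERROR — the two versions disagree here.
verdict: not equivalent; witness: x=-1, y=3


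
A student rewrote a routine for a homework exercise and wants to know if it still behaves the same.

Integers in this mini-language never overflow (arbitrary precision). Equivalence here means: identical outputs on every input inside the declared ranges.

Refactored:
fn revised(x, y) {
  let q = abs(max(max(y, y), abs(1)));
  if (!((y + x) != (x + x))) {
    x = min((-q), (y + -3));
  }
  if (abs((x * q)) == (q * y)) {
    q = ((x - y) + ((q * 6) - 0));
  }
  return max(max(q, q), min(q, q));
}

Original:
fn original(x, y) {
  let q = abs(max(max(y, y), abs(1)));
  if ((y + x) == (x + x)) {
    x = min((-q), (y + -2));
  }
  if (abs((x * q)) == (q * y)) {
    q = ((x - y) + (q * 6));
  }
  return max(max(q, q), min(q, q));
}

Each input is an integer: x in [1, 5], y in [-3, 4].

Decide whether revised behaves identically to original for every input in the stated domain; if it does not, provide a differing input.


On input x=1, y=1, original returns 4 while revised returns 1.
verdict: not equivalent; witness: x=1, y=1


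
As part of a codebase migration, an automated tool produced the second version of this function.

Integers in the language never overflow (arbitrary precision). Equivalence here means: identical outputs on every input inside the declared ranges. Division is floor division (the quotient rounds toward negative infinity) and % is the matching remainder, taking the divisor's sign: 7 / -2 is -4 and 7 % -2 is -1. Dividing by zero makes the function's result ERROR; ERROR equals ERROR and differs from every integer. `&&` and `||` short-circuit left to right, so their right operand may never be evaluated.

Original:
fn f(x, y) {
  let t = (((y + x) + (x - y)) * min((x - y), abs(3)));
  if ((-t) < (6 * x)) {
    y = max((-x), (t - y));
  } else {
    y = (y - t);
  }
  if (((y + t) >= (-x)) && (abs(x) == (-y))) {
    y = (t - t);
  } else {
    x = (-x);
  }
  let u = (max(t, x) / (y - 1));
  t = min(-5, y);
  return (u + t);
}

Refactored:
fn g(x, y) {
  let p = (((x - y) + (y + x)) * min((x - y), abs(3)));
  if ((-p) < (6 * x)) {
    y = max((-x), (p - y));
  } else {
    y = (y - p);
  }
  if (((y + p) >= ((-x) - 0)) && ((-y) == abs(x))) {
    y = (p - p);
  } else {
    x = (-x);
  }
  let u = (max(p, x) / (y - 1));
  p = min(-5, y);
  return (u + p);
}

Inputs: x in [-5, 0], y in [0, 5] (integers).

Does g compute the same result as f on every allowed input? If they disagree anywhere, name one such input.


Comparing the listings, the differences include: local variable names differ, constant usage differs, arithmetic usage differs.
Tracing x=-4, y=4: f: t := 64 | ((-t) < (6 * x)): true | y := 60 | (((y + t) >= (-x)) && (abs(x) == (-y))): false | x := 4 | u := 1 | t := -5 | result -4 | g: p := 64 | ((-p) < (6 * x)): true | y := 60 | (((y + p) >= ((-x) - 0)) && ((-y) == abs(x))): false | x := 4 | u := 1 | p := -5 | result -4 — matching result -4.
An exhaustive pass over the 36 declared inputs shows identical outputs.
verdict: equivalent


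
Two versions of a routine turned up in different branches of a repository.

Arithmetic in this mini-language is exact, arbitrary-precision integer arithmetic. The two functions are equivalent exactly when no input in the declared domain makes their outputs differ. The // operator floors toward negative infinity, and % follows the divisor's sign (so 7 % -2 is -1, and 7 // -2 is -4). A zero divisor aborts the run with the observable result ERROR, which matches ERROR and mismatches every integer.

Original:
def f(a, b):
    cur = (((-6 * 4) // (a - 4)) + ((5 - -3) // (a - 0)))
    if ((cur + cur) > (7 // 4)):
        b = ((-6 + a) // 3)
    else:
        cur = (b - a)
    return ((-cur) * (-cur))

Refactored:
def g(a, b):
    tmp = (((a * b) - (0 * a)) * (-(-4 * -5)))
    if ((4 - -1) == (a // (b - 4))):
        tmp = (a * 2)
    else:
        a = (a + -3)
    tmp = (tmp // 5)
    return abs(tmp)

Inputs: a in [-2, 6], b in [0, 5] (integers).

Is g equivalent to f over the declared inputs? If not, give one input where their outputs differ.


These are not equivalent — on a=-2, b=0 the outputs split (4 vs 0).
f: cur=0, then ((cur + cur) > (7 // 4)) is false, then cur=2, then returns 4
g: tmp=0, then ((4 - -1) == (a // (b - 4))) is false, then a=-5, then tmp=0, then returns 0
verdict: not equivalent; witness: a=-2, b=0


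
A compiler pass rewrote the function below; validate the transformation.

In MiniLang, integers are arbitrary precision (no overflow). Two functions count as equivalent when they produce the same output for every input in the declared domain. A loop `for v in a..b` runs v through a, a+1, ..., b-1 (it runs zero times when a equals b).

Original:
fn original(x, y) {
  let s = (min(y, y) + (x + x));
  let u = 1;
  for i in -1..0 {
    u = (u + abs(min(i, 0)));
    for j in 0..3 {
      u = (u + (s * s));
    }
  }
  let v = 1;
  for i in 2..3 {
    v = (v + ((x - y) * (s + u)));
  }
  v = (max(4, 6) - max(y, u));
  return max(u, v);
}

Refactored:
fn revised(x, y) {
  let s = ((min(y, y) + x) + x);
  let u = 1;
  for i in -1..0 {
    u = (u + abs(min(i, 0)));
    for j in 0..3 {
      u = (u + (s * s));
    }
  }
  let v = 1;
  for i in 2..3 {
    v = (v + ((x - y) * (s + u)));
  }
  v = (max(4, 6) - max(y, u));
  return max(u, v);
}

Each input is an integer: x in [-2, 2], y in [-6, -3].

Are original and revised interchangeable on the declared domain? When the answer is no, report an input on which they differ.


Side by side, the visible changes include: same computation, different form.
Spot check at x=-2, y=-4 — original: s=-8, then u=1, then (i=-1), then u=2, then (j=0), then u=66, then (j=1), then u=130, then (j=2), then u=194, then v=1, then (i=2), then v=373, then v=-188, then returns 194. revised: s=-8, then u=1, then (i=-1), then u=2, then (j=0), then u=66, then (j=1), then u=130, then (j=2), then u=194, then v=1, then (i=2), then v=373, then v=-188, then returns 194. Both give 194.
Sweeping the whole domain (20 inputs) finds no disagreement.
verdict: equivalent


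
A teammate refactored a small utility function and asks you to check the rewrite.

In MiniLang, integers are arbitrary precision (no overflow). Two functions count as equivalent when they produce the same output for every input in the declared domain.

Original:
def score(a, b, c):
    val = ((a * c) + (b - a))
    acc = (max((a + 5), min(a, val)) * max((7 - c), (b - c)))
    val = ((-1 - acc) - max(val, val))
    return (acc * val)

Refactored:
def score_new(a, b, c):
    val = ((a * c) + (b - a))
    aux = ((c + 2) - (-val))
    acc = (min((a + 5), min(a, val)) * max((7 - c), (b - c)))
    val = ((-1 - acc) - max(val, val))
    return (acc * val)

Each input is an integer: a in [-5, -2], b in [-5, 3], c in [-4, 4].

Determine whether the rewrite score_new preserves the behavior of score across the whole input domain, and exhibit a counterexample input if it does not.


The rewrite breaks on a=-5, b=-5, c=-4, where the results are 0 and -1870.
score: val becomes 20; next acc becomes 0; next val becomes -21; next final value 0
score_new: val becomes 20; next aux becomes 18; next acc becomes -55; next val becomes 34; next final value -1870
verdict: not equivalent; witness: a=-5, b=-5, c=-4


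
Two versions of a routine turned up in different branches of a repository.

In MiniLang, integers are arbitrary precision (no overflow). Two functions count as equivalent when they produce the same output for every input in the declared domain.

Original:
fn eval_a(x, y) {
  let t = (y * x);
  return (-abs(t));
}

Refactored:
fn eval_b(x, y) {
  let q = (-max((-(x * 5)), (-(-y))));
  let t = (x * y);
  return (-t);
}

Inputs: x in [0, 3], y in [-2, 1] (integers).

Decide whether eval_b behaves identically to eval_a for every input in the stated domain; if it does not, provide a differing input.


Not equivalent: x=1, y=-2 separates them (-2 vs 2).
eval_a: t becomes -2; next final value -2
eval_b: q becomes 2; next t becomes -2; next final value 2
verdict: not equivalent; witness: x=1, y=-2
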